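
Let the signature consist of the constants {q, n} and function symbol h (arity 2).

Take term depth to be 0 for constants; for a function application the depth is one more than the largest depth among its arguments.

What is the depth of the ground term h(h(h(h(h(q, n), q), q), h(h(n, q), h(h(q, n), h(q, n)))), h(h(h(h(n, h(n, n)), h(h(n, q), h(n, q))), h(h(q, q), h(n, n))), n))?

depth(h(q, n)) = 1 + max(0, 0) = 1
depth(h(h(q, n), q)) = 1 + max(1, 0) = 2
depth(h(h(h(q, n), q), q)) = 1 + max(2, 0) = 3
depth(h(n, q)) = 1 + max(0, 0) = 1
depth(h(h(q, n), h(q, n))) = 1 + max(1, 1) = 2
depth(h(h(n, q), h(h(q, n), h(q, n)))) = 1 + max(1, 2) = 3
depth(h(h(h(h(q, n), q), q), h(h(n, q), h(h(q, n), h(q, n))))) = 1 + max(3, 3) = 4
depth(h(n, n)) = 1 + max(0, 0) = 1
depth(h(n, h(n, n))) = 1 + max(0, 1) = 2
depth(h(h(n, q), h(n, q))) = 1 + max(1, 1) = 2
depth(h(h(n, h(n, n)), h(h(n, q), h(n, q)))) = 1 + max(2, 2) = 3
depth(h(q, q)) = 1 + max(0, 0) = 1
depth(h(h(q, q), h(n, n))) = 1 + max(1, 1) = 2
depth(h(h(h(n, h(n, n)), h(h(n, q), h(n, q))), h(h(q, q), h(n, n)))) = 1 + max(3, 2) = 4
depth(h(h(h(h(n, h(n, n)), h(h(n, q), h(n, q))), h(h(q, q), h(n, n))), n)) = 1 + max(4, 0) = 5
depth(h(h(h(h(h(q, n), q), q), h(h(n, q), h(h(q, n), h(q, n)))), h(h(h(h(n, h(n, n)), h(h(n, q), h(n, q))), h(h(q, q), h(n, n))), n))) = 1 + max(4, 5) = 6

6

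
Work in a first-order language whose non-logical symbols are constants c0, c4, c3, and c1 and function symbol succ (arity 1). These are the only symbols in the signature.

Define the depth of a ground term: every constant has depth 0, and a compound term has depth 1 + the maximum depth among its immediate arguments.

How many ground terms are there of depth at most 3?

Count level by level. With function symbols succ/1, the terms of depth ≤ k are the 4 constants together with each function applied to depth-≤(k−1) tuples, so N_k = 4 + N_{k-1}.
N_0 = 4
N_1 = 4 + 4 = 8
N_2 = 4 + 8 = 12
N_3 = 4 + 12 = 16

16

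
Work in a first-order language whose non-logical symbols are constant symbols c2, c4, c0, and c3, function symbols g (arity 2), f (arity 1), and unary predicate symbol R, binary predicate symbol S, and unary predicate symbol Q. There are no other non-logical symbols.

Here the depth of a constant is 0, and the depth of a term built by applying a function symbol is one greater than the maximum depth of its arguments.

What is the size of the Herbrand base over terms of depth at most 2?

First count ground terms of depth ≤ 2.
Let N_k = |{terms of depth ≤ k}|. Then N_0 = 4 and N_k = 4 + N_{k-1}^2 + N_{k-1} for k ≥ 1 (one summand per function symbol, arity giving the exponent).
N_0 = 4
N_1 = 4 + 4^2 + 4 = 24
N_2 = 4 + 24^2 + 24 = 604
So |H| = 604.
Ground atoms are formed by filling each argument slot of a predicate with a term from H, so an r-ary predicate gives |H|^r atoms:
  R: 604;  S: 604^2 = 364816;  Q: 604
Total ground atoms: 604 + 364816 + 604 = 366024.

366024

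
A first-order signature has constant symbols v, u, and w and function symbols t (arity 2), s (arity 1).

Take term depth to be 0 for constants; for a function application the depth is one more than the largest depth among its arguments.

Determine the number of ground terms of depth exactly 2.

Write N_k for the number of ground terms of depth ≤ k. A term of depth ≤ k is either a constant or a function symbol applied to arguments of depth ≤ k−1, so N_k = 3 + N_{k-1}^2 + N_{k-1}.
N_0 = 3
N_1 = 3 + 3^2 + 3 = 15
N_2 = 3 + 15^2 + 15 = 243
Terms of depth exactly 2: N_2 − N_1 = 243 − 15 = 228.

228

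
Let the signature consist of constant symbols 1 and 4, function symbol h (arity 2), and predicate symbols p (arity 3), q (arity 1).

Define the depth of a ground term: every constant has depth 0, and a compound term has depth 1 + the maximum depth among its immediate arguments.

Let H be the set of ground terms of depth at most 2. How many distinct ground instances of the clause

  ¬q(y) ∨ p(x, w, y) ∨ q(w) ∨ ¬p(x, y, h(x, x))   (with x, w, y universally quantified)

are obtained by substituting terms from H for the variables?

Ground terms of depth ≤ 2:
  Write N_k for the number of ground terms of depth ≤ k. A term of depth ≤ k is either a constant or a function symbol applied to arguments of depth ≤ k−1, so N_k = 2 + N_{k-1}^2.
  N_0 = 2
  N_1 = 2 + 2^2 = 6
  N_2 = 2 + 6^2 = 38
So there are 38 ground terms available for substitution.
The body mentions every one of the 3 quantified variables; since ground terms form a free algebra, no two substitutions collapse to the same formula.
Number of ground instances = 38^3 = 54872.

54872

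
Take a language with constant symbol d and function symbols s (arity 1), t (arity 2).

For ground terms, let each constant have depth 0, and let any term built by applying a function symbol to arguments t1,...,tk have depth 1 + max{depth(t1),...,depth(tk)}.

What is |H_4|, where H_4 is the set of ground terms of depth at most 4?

Let N_k = |{terms of depth ≤ k}|. Then N_0 = 1 and N_k = 1 + N_{k-1} + N_{k-1}^2 for k ≥ 1 (one summand per function symbol, arity giving the exponent).
N_0 = 1
N_1 = 1 + 1 + 1^2 = 3
N_2 = 1 + 3 + 3^2 = 13
N_3 = 1 + 13 + 13^2 = 183
N_4 = 1 + 183 + 183^2 = 33673

33673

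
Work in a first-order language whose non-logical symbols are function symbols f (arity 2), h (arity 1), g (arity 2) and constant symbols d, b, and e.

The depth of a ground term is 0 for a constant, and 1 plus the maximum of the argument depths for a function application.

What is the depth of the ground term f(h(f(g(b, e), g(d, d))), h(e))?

4

depth(g(b, e)) = 1 + max(0, 0) = 1
depth(g(d, d)) = 1 + max(0, 0) = 1
depth(f(g(b, e), g(d, d))) = 1 + max(1, 1) = 2
depth(h(f(g(b, e), g(d, d)))) = 1 + depth(f(g(b, e), g(d, d))) = 1 + 2 = 3
depth(h(e)) = 1 + depth(e) = 1 + 0 = 1
depth(f(h(f(g(b, e), g(d, d))), h(e))) = 1 + max(3, 1) = 4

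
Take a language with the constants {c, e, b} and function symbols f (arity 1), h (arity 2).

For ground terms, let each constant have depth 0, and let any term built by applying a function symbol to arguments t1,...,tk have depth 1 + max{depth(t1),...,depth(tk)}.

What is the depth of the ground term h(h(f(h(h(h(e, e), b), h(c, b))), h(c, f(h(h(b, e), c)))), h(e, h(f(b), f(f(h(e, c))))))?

6

depth(h(e, e)) = 1 + max(0, 0) = 1
depth(h(h(e, e), b)) = 1 + max(1, 0) = 2
depth(h(c, b)) = 1 + max(0, 0) = 1
depth(h(h(h(e, e), b), h(c, b))) = 1 + max(2, 1) = 3
depth(f(h(h(h(e, e), b), h(c, b)))) = 1 + depth(h(h(h(e, e), b), h(c, b))) = 1 + 3 = 4
depth(h(b, e)) = 1 + max(0, 0) = 1
depth(h(h(b, e), c)) = 1 + max(1, 0) = 2
depth(f(h(h(b, e), c))) = 1 + depth(h(h(b, e), c)) = 1 + 2 = 3
depth(h(c, f(h(h(b, e), c)))) = 1 + max(0, 3) = 4
depth(h(f(h(h(h(e, e), b), h(c, b))), h(c, f(h(h(b, e), c))))) = 1 + max(4, 4) = 5
depth(f(b)) = 1 + depth(b) = 1 + 0 = 1
depth(h(e, c)) = 1 + max(0, 0) = 1
depth(f(h(e, c))) = 1 + depth(h(e, c)) = 1 + 1 = 2
depth(f(f(h(e, c)))) = 1 + depth(f(h(e, c))) = 1 + 2 = 3
depth(h(f(b), f(f(h(e, c))))) = 1 + max(1, 3) = 4
depth(h(e, h(f(b), f(f(h(e, c)))))) = 1 + max(0, 4) = 5
depth(h(h(f(h(h(h(e, e), b), h(c, b))), h(c, f(h(h(b, e), c)))), h(e, h(f(b), f(f(h(e, c))))))) = 1 + max(5, 5) = 6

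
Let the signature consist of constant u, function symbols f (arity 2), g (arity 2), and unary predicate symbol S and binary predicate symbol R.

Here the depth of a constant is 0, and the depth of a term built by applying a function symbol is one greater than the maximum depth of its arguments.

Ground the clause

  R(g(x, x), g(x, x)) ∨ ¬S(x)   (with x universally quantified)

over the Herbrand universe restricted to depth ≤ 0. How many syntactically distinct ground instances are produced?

Ground terms of depth ≤ 0:
  If N_k denotes the number of depth-≤k ground terms, the 1 constant gives N_0 = 1, and each function symbol of arity r contributes N_{k-1}^r new terms at level k: N_k = 1 + N_{k-1}^2 + N_{k-1}^2.
  N_0 = 1
So there is exactly 1 ground term available for substitution.
The variable x ranges independently over the available ground terms, and distinct assignments produce distinct instances.
Number of ground instances = 1.

1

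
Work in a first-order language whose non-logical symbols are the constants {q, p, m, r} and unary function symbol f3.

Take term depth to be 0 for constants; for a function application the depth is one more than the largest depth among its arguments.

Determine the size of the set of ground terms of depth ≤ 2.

12

Count level by level. With function symbols f3/1, the terms of depth ≤ k are the 4 constants together with each function applied to depth-≤(k−1) tuples, so N_k = 4 + N_{k-1}.
N_0 = 4
N_1 = 4 + 4 = 8
N_2 = 4 + 8 = 12
Explicitly: q, p, m, r, f3(q), f3(p), f3(m), f3(r), f3(f3(q)), f3(f3(p)), f3(f3(m)), f3(f3(r)).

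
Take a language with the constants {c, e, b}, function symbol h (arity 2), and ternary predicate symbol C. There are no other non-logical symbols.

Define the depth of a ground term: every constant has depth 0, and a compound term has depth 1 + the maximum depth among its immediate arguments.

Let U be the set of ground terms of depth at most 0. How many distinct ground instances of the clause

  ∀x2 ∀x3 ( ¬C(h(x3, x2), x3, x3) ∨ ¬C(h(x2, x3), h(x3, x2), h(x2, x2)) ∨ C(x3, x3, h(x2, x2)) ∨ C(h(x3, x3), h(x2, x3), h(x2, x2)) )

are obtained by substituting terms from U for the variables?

Ground terms of depth ≤ 0:
  If N_k denotes the number of depth-≤k ground terms, the 3 constants give N_0 = 3, and each function symbol of arity r contributes N_{k-1}^r new terms at level k: N_k = 3 + N_{k-1}^2.
  N_0 = 3
  Explicitly: c, e, b.
So there are 3 ground terms available for substitution.
The clause has 2 distinct variables (x2, x3), each appearing in the body. In the free term algebra distinct substitutions yield syntactically distinct ground instances.
Number of ground instances = 3^2 = 9.

9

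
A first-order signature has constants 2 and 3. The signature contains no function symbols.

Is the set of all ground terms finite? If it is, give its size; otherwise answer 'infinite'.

2

There are no function symbols, so every ground term is one of the 2 constants.
The Herbrand universe is {2, 3}, which is finite with 2 elements.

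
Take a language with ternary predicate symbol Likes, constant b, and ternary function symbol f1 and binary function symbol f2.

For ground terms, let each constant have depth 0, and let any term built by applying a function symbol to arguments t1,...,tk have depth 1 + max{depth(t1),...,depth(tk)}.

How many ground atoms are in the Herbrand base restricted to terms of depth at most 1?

27

First count ground terms of depth ≤ 1.
Write N_k for the number of ground terms of depth ≤ k. A term of depth ≤ k is either a constant or a function symbol applied to arguments of depth ≤ k−1, so N_k = 1 + N_{k-1}^3 + N_{k-1}^2.
N_0 = 1
N_1 = 1 + 1^3 + 1^2 = 3
Explicitly: b, f1(b, b, b), f2(b, b).
So |H| = 3.
Ground atoms are formed by filling each argument slot of a predicate with a term from H, so an r-ary predicate gives |H|^r atoms:
  Likes: 3^3 = 27
Total ground atoms: 27.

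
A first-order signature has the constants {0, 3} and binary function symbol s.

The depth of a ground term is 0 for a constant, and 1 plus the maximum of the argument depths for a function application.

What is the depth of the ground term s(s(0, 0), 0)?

depth(s(0, 0)) = 1 + max(0, 0) = 1
depth(s(s(0, 0), 0)) = 1 + max(1, 0) = 2

2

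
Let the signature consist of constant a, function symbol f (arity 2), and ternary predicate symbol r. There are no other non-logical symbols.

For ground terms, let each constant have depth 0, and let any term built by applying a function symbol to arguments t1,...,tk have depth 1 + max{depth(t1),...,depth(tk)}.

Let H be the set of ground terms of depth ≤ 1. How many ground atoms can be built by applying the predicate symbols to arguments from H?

8

First count ground terms of depth ≤ 1.
Let N_k count ground terms of depth at most k. Each non-constant term of depth ≤ k is some function symbol applied to depth-≤(k−1) arguments, giving N_k = 1 + N_{k-1}^2.
N_0 = 1
N_1 = 1 + 1^2 = 2
So |H| = 2.
Ground atoms are formed by filling each argument slot of a predicate with a term from H, so an r-ary predicate gives |H|^r atoms:
  r: 2^3 = 8
Total ground atoms: 8.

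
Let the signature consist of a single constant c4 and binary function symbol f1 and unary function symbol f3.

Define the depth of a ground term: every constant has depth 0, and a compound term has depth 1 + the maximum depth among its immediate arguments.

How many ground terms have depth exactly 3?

Count level by level. With function symbols f1/2, f3/1, the terms of depth ≤ k are the 1 constant together with each function applied to depth-≤(k−1) tuples, so N_k = 1 + N_{k-1}^2 + N_{k-1}.
N_0 = 1
N_1 = 1 + 1^2 + 1 = 3
N_2 = 1 + 3^2 + 3 = 13
N_3 = 1 + 13^2 + 13 = 183
Terms of depth exactly 3: N_3 − N_2 = 183 − 13 = 170.

170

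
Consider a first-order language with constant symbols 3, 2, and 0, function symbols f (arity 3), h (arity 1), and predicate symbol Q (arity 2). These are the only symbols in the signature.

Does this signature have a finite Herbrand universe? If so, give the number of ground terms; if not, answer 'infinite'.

The signature has at least one function symbol (f, arity 3) and at least one constant (3).
Iterating f gives infinitely many distinct ground terms: 3, f(3, 3, 3), f(f(3, 3, 3), f(3, 3, 3), f(3, 3, 3)), ...
So the Herbrand universe is infinite.

infinite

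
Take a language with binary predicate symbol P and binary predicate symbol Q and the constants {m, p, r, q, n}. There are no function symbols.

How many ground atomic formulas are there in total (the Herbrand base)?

With no function symbols, the Herbrand universe is just the 5 constants.
Ground atoms per predicate: P: 5^2 = 25, Q: 5^2 = 25.
Herbrand base size = 25 + 25 = 50.

50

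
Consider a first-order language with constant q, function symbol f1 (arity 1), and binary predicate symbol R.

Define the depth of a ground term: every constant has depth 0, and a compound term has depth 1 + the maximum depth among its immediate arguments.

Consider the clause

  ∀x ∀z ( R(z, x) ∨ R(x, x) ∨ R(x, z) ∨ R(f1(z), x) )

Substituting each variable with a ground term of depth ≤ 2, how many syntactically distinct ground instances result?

Ground terms of depth ≤ 2:
  If N_k denotes the number of depth-≤k ground terms, the 1 constant gives N_0 = 1, and each function symbol of arity r contributes N_{k-1}^r new terms at level k: N_k = 1 + N_{k-1}.
  N_0 = 1
  N_1 = 1 + 1 = 2
  N_2 = 1 + 2 = 3
  Explicitly: q, f1(q), f1(f1(q)).
So there are 3 ground terms available for substitution.
The body mentions every one of the 2 quantified variables; since ground terms form a free algebra, no two substitutions collapse to the same formula.
Number of ground instances = 3^2 = 9.

9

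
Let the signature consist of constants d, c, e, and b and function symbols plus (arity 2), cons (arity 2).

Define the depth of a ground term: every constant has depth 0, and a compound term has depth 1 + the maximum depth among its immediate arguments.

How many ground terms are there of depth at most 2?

2596

If N_k denotes the number of depth-≤k ground terms, the 4 constants give N_0 = 4, and each function symbol of arity r contributes N_{k-1}^r new terms at level k: N_k = 4 + N_{k-1}^2 + N_{k-1}^2.
N_0 = 4
N_1 = 4 + 4^2 + 4^2 = 36
N_2 = 4 + 36^2 + 36^2 = 2596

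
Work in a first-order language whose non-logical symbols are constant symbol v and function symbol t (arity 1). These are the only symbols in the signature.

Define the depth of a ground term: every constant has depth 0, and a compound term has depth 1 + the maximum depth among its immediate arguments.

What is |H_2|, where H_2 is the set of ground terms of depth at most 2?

Count level by level. With function symbols t/1, the terms of depth ≤ k are the 1 constant together with each function applied to depth-≤(k−1) tuples, so N_k = 1 + N_{k-1}.
N_0 = 1
N_1 = 1 + 1 = 2
N_2 = 1 + 2 = 3
Explicitly: v, t(v), t(t(v)).

3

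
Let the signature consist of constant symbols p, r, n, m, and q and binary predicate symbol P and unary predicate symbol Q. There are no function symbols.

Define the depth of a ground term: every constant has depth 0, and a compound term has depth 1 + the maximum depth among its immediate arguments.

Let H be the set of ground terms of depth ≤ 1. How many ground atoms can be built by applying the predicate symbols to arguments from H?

First count ground terms of depth ≤ 1.
With no function symbols every ground term is a constant, so there are exactly 5 ground terms at every depth bound.
N_0 = 5
N_1 = 5
So |H| = 5.
A ground atom is a predicate applied to a tuple of terms from H, so the count is the sum over predicates of |H|^arity:
  P: 5^2 = 25;  Q: 5
Total ground atoms: 25 + 5 = 30.

30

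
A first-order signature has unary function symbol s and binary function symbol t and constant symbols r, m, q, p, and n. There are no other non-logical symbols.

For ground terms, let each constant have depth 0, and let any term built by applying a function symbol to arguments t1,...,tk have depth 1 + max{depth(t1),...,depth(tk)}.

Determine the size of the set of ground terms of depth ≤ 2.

Count level by level. With function symbols s/1, t/2, the terms of depth ≤ k are the 5 constants together with each function applied to depth-≤(k−1) tuples, so N_k = 5 + N_{k-1} + N_{k-1}^2.
N_0 = 5
N_1 = 5 + 5 + 5^2 = 35
N_2 = 5 + 35 + 35^2 = 1265

1265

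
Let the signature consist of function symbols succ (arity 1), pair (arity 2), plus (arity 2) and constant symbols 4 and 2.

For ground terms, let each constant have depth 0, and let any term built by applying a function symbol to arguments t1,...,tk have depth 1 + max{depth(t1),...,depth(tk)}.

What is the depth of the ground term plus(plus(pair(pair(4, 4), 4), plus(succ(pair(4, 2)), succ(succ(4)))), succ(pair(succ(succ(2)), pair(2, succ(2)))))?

depth(pair(4, 4)) = 1 + max(0, 0) = 1
depth(pair(pair(4, 4), 4)) = 1 + max(1, 0) = 2
depth(pair(4, 2)) = 1 + max(0, 0) = 1
depth(succ(pair(4, 2))) = 1 + depth(pair(4, 2)) = 1 + 1 = 2
depth(succ(4)) = 1 + depth(4) = 1 + 0 = 1
depth(succ(succ(4))) = 1 + depth(succ(4)) = 1 + 1 = 2
depth(plus(succ(pair(4, 2)), succ(succ(4)))) = 1 + max(2, 2) = 3
depth(plus(pair(pair(4, 4), 4), plus(succ(pair(4, 2)), succ(succ(4))))) = 1 + max(2, 3) = 4
depth(succ(2)) = 1 + depth(2) = 1 + 0 = 1
depth(succ(succ(2))) = 1 + depth(succ(2)) = 1 + 1 = 2
depth(pair(2, succ(2))) = 1 + max(0, 1) = 2
depth(pair(succ(succ(2)), pair(2, succ(2)))) = 1 + max(2, 2) = 3
depth(succ(pair(succ(succ(2)), pair(2, succ(2))))) = 1 + depth(pair(succ(succ(2)), pair(2, succ(2)))) = 1 + 3 = 4
depth(plus(plus(pair(pair(4, 4), 4), plus(succ(pair(4, 2)), succ(succ(4)))), succ(pair(succ(succ(2)), pair(2, succ(2)))))) = 1 + max(4, 4) = 5

5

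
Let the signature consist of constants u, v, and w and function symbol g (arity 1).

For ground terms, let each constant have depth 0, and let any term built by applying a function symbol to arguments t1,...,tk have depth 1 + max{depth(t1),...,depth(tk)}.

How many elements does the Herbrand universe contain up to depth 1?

Write N_k for the number of ground terms of depth ≤ k. A term of depth ≤ k is either a constant or a function symbol applied to arguments of depth ≤ k−1, so N_k = 3 + N_{k-1}.
N_0 = 3
N_1 = 3 + 3 = 6
Explicitly: u, v, w, g(u), g(v), g(w).

6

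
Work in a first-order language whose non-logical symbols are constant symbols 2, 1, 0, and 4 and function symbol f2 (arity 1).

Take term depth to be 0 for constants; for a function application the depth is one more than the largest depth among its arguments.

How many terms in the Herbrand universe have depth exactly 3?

4

Let N_k = |{terms of depth ≤ k}|. Then N_0 = 4 and N_k = 4 + N_{k-1} for k ≥ 1 (one summand per function symbol, arity giving the exponent).
N_0 = 4
N_1 = 4 + 4 = 8
N_2 = 4 + 8 = 12
N_3 = 4 + 12 = 16
Terms of depth exactly 3: N_3 − N_2 = 16 − 12 = 4.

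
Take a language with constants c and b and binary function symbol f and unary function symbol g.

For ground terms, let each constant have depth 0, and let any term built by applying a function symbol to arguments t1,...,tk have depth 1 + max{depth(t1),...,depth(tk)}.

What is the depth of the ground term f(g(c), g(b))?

depth(g(c)) = 1 + depth(c) = 1 + 0 = 1
depth(g(b)) = 1 + depth(b) = 1 + 0 = 1
depth(f(g(c), g(b))) = 1 + max(1, 1) = 2

2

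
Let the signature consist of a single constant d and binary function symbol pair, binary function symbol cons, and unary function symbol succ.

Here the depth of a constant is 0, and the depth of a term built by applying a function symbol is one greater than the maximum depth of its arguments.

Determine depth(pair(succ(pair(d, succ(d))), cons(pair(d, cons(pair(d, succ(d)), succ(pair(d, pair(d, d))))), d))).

7

depth(succ(d)) = 1 + depth(d) = 1 + 0 = 1
depth(pair(d, succ(d))) = 1 + max(0, 1) = 2
depth(succ(pair(d, succ(d)))) = 1 + depth(pair(d, succ(d))) = 1 + 2 = 3
depth(pair(d, d)) = 1 + max(0, 0) = 1
depth(pair(d, pair(d, d))) = 1 + max(0, 1) = 2
depth(succ(pair(d, pair(d, d)))) = 1 + depth(pair(d, pair(d, d))) = 1 + 2 = 3
depth(cons(pair(d, succ(d)), succ(pair(d, pair(d, d))))) = 1 + max(2, 3) = 4
depth(pair(d, cons(pair(d, succ(d)), succ(pair(d, pair(d, d)))))) = 1 + max(0, 4) = 5
depth(cons(pair(d, cons(pair(d, succ(d)), succ(pair(d, pair(d, d))))), d)) = 1 + max(5, 0) = 6
depth(pair(succ(pair(d, succ(d))), cons(pair(d, cons(pair(d, succ(d)), succ(pair(d, pair(d, d))))), d))) = 1 + max(3, 6) = 7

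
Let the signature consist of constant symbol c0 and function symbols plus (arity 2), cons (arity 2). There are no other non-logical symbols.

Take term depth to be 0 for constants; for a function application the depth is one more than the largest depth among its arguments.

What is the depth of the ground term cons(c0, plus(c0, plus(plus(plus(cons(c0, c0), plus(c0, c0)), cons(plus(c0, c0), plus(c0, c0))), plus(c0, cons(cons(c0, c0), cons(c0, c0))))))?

depth(cons(c0, c0)) = 1 + max(0, 0) = 1
depth(plus(c0, c0)) = 1 + max(0, 0) = 1
depth(plus(cons(c0, c0), plus(c0, c0))) = 1 + max(1, 1) = 2
depth(cons(plus(c0, c0), plus(c0, c0))) = 1 + max(1, 1) = 2
depth(plus(plus(cons(c0, c0), plus(c0, c0)), cons(plus(c0, c0), plus(c0, c0)))) = 1 + max(2, 2) = 3
depth(cons(cons(c0, c0), cons(c0, c0))) = 1 + max(1, 1) = 2
depth(plus(c0, cons(cons(c0, c0), cons(c0, c0)))) = 1 + max(0, 2) = 3
depth(plus(plus(plus(cons(c0, c0), plus(c0, c0)), cons(plus(c0, c0), plus(c0, c0))), plus(c0, cons(cons(c0, c0), cons(c0, c0))))) = 1 + max(3, 3) = 4
depth(plus(c0, plus(plus(plus(cons(c0, c0), plus(c0, c0)), cons(plus(c0, c0), plus(c0, c0))), plus(c0, cons(cons(c0, c0), cons(c0, c0)))))) = 1 + max(0, 4) = 5
depth(cons(c0, plus(c0, plus(plus(plus(cons(c0, c0), plus(c0, c0)), cons(plus(c0, c0), plus(c0, c0))), plus(c0, cons(cons(c0, c0), cons(c0, c0))))))) = 1 + max(0, 5) = 6

6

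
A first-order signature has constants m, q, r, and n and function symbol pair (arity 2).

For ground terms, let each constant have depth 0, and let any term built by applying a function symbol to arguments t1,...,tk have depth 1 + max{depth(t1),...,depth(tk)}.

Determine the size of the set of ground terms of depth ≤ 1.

20

Let N_k = |{terms of depth ≤ k}|. Then N_0 = 4 and N_k = 4 + N_{k-1}^2 for k ≥ 1 (one summand per function symbol, arity giving the exponent).
N_0 = 4
N_1 = 4 + 4^2 = 20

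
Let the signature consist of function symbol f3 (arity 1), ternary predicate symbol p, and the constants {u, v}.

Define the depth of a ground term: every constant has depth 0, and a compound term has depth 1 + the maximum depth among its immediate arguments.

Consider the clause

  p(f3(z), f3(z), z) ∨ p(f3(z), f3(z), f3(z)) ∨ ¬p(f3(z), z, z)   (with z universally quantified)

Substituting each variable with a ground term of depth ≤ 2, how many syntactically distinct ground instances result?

Ground terms of depth ≤ 2:
  Count level by level. With function symbols f3/1, the terms of depth ≤ k are the 2 constants together with each function applied to depth-≤(k−1) tuples, so N_k = 2 + N_{k-1}.
  N_0 = 2
  N_1 = 2 + 2 = 4
  N_2 = 2 + 4 = 6
  Explicitly: u, v, f3(u), f3(v), f3(f3(u)), f3(f3(v)).
So there are 6 ground terms available for substitution.
The body mentions the single quantified variable z; since ground terms form a free algebra, no two substitutions collapse to the same formula.
Number of ground instances = 6.

6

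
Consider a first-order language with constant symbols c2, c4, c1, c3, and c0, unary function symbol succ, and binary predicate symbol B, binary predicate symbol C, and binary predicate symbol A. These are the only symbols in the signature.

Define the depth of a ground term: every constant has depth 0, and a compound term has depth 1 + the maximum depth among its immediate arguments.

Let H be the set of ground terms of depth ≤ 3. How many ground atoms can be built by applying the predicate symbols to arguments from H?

1200

First count ground terms of depth ≤ 3.
Write N_k for the number of ground terms of depth ≤ k. A term of depth ≤ k is either a constant or a function symbol applied to arguments of depth ≤ k−1, so N_k = 5 + N_{k-1}.
N_0 = 5
N_1 = 5 + 5 = 10
N_2 = 5 + 10 = 15
N_3 = 5 + 15 = 20
So |H| = 20.
Ground atoms are formed by filling each argument slot of a predicate with a term from H, so an r-ary predicate gives |H|^r atoms:
  B: 20^2 = 400;  C: 20^2 = 400;  A: 20^2 = 400
Total ground atoms: 400 + 400 + 400 = 1200.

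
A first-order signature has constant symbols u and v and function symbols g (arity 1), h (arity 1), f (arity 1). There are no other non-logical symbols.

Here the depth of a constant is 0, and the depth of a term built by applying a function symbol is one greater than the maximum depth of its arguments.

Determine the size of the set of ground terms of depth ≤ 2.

26

Let N_k = |{terms of depth ≤ k}|. Then N_0 = 2 and N_k = 2 + N_{k-1} + N_{k-1} + N_{k-1} for k ≥ 1 (one summand per function symbol, arity giving the exponent).
N_0 = 2
N_1 = 2 + 2 + 2 + 2 = 8
N_2 = 2 + 8 + 8 + 8 = 26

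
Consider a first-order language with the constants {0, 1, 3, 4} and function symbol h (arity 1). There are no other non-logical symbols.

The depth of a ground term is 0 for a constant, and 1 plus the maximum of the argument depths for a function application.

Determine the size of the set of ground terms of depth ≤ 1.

8

Let N_k = |{terms of depth ≤ k}|. Then N_0 = 4 and N_k = 4 + N_{k-1} for k ≥ 1 (one summand per function symbol, arity giving the exponent).
N_0 = 4
N_1 = 4 + 4 = 8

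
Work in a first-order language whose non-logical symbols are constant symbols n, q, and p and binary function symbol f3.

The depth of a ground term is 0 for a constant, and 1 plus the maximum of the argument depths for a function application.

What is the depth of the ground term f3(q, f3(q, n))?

depth(f3(q, n)) = 1 + max(0, 0) = 1
depth(f3(q, f3(q, n))) = 1 + max(0, 1) = 2

2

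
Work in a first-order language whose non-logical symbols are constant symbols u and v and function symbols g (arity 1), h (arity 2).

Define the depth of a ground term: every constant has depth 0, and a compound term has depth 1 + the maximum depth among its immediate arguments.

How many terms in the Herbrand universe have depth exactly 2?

66

Let N_k count ground terms of depth at most k. Each non-constant term of depth ≤ k is some function symbol applied to depth-≤(k−1) arguments, giving N_k = 2 + N_{k-1} + N_{k-1}^2.
N_0 = 2
N_1 = 2 + 2 + 2^2 = 8
N_2 = 2 + 8 + 8^2 = 74
Terms of depth exactly 2: N_2 − N_1 = 74 − 8 = 66.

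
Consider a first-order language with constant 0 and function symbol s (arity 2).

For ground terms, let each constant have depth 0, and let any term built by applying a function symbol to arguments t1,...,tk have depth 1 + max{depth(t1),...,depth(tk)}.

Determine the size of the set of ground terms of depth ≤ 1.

2

Let N_k = |{terms of depth ≤ k}|. Then N_0 = 1 and N_k = 1 + N_{k-1}^2 for k ≥ 1 (one summand per function symbol, arity giving the exponent).
N_0 = 1
N_1 = 1 + 1^2 = 2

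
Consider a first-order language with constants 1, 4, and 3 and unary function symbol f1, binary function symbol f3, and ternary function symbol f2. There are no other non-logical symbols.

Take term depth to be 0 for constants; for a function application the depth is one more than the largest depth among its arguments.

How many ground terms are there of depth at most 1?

42

Count level by level. With function symbols f1/1, f3/2, f2/3, the terms of depth ≤ k are the 3 constants together with each function applied to depth-≤(k−1) tuples, so N_k = 3 + N_{k-1} + N_{k-1}^2 + N_{k-1}^3.
N_0 = 3
N_1 = 3 + 3 + 3^2 + 3^3 = 42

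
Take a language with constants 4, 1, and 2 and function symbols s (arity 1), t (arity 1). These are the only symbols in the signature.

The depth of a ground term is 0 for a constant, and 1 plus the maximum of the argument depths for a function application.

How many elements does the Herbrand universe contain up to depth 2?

Let N_k count ground terms of depth at most k. Each non-constant term of depth ≤ k is some function symbol applied to depth-≤(k−1) arguments, giving N_k = 3 + N_{k-1} + N_{k-1}.
N_0 = 3
N_1 = 3 + 3 + 3 = 9
N_2 = 3 + 9 + 9 = 21

21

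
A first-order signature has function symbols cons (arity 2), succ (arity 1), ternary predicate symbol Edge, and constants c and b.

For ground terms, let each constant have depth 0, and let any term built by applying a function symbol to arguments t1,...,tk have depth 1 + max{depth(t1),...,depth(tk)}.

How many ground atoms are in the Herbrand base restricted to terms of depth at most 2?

405224

First count ground terms of depth ≤ 2.
Count level by level. With function symbols cons/2, succ/1, the terms of depth ≤ k are the 2 constants together with each function applied to depth-≤(k−1) tuples, so N_k = 2 + N_{k-1}^2 + N_{k-1}.
N_0 = 2
N_1 = 2 + 2^2 + 2 = 8
N_2 = 2 + 8^2 + 8 = 74
So |H| = 74.
For each predicate symbol, the number of ground atoms is |H| raised to its arity; summing:
  Edge: 74^3 = 405224
Total ground atoms: 405224.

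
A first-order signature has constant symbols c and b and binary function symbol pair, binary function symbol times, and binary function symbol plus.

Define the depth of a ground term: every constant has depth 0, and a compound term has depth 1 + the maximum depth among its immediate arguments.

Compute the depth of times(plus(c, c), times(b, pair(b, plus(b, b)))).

4

depth(plus(c, c)) = 1 + max(0, 0) = 1
depth(plus(b, b)) = 1 + max(0, 0) = 1
depth(pair(b, plus(b, b))) = 1 + max(0, 1) = 2
depth(times(b, pair(b, plus(b, b)))) = 1 + max(0, 2) = 3
depth(times(plus(c, c), times(b, pair(b, plus(b, b))))) = 1 + max(1, 3) = 4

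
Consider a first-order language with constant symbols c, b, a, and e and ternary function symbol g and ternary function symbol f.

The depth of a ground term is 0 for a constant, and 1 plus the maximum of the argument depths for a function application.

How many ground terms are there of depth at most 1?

132

If N_k denotes the number of depth-≤k ground terms, the 4 constants give N_0 = 4, and each function symbol of arity r contributes N_{k-1}^r new terms at level k: N_k = 4 + N_{k-1}^3 + N_{k-1}^3.
N_0 = 4
N_1 = 4 + 4^3 + 4^3 = 132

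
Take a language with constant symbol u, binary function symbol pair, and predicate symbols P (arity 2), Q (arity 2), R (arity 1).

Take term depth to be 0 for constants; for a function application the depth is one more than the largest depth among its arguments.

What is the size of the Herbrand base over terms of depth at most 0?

First count ground terms of depth ≤ 0.
Write N_k for the number of ground terms of depth ≤ k. A term of depth ≤ k is either a constant or a function symbol applied to arguments of depth ≤ k−1, so N_k = 1 + N_{k-1}^2.
N_0 = 1
Explicitly: u.
So |H| = 1.
For each predicate symbol, the number of ground atoms is |H| raised to its arity; summing:
  P: 1^2 = 1;  Q: 1^2 = 1;  R: 1
Total ground atoms: 1 + 1 + 1 = 3.

3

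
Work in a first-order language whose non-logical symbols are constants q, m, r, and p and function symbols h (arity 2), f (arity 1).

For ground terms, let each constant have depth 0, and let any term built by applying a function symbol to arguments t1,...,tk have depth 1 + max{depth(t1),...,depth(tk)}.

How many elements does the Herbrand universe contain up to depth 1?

24

If N_k denotes the number of depth-≤k ground terms, the 4 constants give N_0 = 4, and each function symbol of arity r contributes N_{k-1}^r new terms at level k: N_k = 4 + N_{k-1}^2 + N_{k-1}.
N_0 = 4
N_1 = 4 + 4^2 + 4 = 24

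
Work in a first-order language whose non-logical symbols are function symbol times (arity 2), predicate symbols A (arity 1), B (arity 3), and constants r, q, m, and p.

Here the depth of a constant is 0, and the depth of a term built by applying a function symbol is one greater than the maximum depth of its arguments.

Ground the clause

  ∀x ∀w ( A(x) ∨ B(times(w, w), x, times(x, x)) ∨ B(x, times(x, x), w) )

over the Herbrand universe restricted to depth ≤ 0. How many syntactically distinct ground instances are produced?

Ground terms of depth ≤ 0:
  Write N_k for the number of ground terms of depth ≤ k. A term of depth ≤ k is either a constant or a function symbol applied to arguments of depth ≤ k−1, so N_k = 4 + N_{k-1}^2.
  N_0 = 4
  Explicitly: r, q, m, p.
So there are 4 ground terms available for substitution.
There are 2 variables to instantiate (x, w), each occurring in at least one literal, so different choices give different ground instances.
Number of ground instances = 4^2 = 16.

16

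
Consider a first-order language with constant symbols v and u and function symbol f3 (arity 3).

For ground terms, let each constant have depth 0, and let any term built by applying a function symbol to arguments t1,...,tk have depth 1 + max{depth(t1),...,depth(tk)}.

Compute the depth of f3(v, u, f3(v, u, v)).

2

depth(f3(v, u, v)) = 1 + max(0, 0, 0) = 1
depth(f3(v, u, f3(v, u, v))) = 1 + max(0, 0, 1) = 2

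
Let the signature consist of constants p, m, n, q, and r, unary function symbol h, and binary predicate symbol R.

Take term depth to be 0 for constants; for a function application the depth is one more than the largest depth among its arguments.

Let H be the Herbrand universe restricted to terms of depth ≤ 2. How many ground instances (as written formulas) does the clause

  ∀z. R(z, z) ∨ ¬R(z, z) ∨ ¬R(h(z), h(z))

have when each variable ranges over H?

15

Ground terms of depth ≤ 2:
  Count level by level. With function symbols h/1, the terms of depth ≤ k are the 5 constants together with each function applied to depth-≤(k−1) tuples, so N_k = 5 + N_{k-1}.
  N_0 = 5
  N_1 = 5 + 5 = 10
  N_2 = 5 + 10 = 15
So there are 15 ground terms available for substitution.
The body mentions the single quantified variable z; since ground terms form a free algebra, no two substitutions collapse to the same formula.
Number of ground instances = 15.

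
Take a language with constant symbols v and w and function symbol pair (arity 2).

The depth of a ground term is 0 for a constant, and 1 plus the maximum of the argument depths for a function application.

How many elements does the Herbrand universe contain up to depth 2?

38

Let N_k = |{terms of depth ≤ k}|. Then N_0 = 2 and N_k = 2 + N_{k-1}^2 for k ≥ 1 (one summand per function symbol, arity giving the exponent).
N_0 = 2
N_1 = 2 + 2^2 = 6
N_2 = 2 + 6^2 = 38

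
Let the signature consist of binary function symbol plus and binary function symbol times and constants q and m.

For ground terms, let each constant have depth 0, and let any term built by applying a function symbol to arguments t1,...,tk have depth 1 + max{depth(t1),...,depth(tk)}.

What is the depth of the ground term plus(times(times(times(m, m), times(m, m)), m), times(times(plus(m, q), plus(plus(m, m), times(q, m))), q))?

depth(times(m, m)) = 1 + max(0, 0) = 1
depth(times(times(m, m), times(m, m))) = 1 + max(1, 1) = 2
depth(times(times(times(m, m), times(m, m)), m)) = 1 + max(2, 0) = 3
depth(plus(m, q)) = 1 + max(0, 0) = 1
depth(plus(m, m)) = 1 + max(0, 0) = 1
depth(times(q, m)) = 1 + max(0, 0) = 1
depth(plus(plus(m, m), times(q, m))) = 1 + max(1, 1) = 2
depth(times(plus(m, q), plus(plus(m, m), times(q, m)))) = 1 + max(1, 2) = 3
depth(times(times(plus(m, q), plus(plus(m, m), times(q, m))), q)) = 1 + max(3, 0) = 4
depth(plus(times(times(times(m, m), times(m, m)), m), times(times(plus(m, q), plus(plus(m, m), times(q, m))), q))) = 1 + max(3, 4) = 5

5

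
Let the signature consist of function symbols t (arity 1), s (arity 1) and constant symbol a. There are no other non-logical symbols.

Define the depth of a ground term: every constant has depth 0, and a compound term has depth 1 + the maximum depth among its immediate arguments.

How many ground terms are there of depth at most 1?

Write N_k for the number of ground terms of depth ≤ k. A term of depth ≤ k is either a constant or a function symbol applied to arguments of depth ≤ k−1, so N_k = 1 + N_{k-1} + N_{k-1}.
N_0 = 1
N_1 = 1 + 1 + 1 = 3

3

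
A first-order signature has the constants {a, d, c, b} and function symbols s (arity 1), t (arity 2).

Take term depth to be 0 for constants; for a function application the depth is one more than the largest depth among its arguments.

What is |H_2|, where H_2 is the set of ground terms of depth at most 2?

604

Write N_k for the number of ground terms of depth ≤ k. A term of depth ≤ k is either a constant or a function symbol applied to arguments of depth ≤ k−1, so N_k = 4 + N_{k-1} + N_{k-1}^2.
N_0 = 4
N_1 = 4 + 4 + 4^2 = 24
N_2 = 4 + 24 + 24^2 = 604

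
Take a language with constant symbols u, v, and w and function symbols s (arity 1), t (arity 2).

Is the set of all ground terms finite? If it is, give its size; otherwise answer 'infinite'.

infinite

The signature has at least one function symbol (s, arity 1) and at least one constant (u).
Iterating s gives infinitely many distinct ground terms: u, s(u), s(s(u)), ...
So the Herbrand universe is infinite.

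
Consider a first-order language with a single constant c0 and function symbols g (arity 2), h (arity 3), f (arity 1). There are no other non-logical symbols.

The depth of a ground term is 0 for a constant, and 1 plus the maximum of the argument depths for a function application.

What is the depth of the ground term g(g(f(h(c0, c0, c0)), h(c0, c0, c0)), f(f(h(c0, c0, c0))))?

4

depth(h(c0, c0, c0)) = 1 + max(0, 0, 0) = 1
depth(f(h(c0, c0, c0))) = 1 + depth(h(c0, c0, c0)) = 1 + 1 = 2
depth(g(f(h(c0, c0, c0)), h(c0, c0, c0))) = 1 + max(2, 1) = 3
depth(f(f(h(c0, c0, c0)))) = 1 + depth(f(h(c0, c0, c0))) = 1 + 2 = 3
depth(g(g(f(h(c0, c0, c0)), h(c0, c0, c0)), f(f(h(c0, c0, c0))))) = 1 + max(3, 3) = 4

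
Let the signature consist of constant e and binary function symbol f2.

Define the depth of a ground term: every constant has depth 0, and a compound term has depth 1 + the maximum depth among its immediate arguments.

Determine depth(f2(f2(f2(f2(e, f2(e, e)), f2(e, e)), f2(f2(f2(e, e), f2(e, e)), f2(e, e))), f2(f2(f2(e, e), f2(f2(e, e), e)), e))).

5

depth(f2(e, e)) = 1 + max(0, 0) = 1
depth(f2(e, f2(e, e))) = 1 + max(0, 1) = 2
depth(f2(f2(e, f2(e, e)), f2(e, e))) = 1 + max(2, 1) = 3
depth(f2(f2(e, e), f2(e, e))) = 1 + max(1, 1) = 2
depth(f2(f2(f2(e, e), f2(e, e)), f2(e, e))) = 1 + max(2, 1) = 3
depth(f2(f2(f2(e, f2(e, e)), f2(e, e)), f2(f2(f2(e, e), f2(e, e)), f2(e, e)))) = 1 + max(3, 3) = 4
depth(f2(f2(e, e), e)) = 1 + max(1, 0) = 2
depth(f2(f2(e, e), f2(f2(e, e), e))) = 1 + max(1, 2) = 3
depth(f2(f2(f2(e, e), f2(f2(e, e), e)), e)) = 1 + max(3, 0) = 4
depth(f2(f2(f2(f2(e, f2(e, e)), f2(e, e)), f2(f2(f2(e, e), f2(e, e)), f2(e, e))), f2(f2(f2(e, e), f2(f2(e, e), e)), e))) = 1 + max(4, 4) = 5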